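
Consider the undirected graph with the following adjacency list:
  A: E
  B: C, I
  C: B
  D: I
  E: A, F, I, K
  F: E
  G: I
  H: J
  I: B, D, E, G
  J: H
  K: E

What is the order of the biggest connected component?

Starting from H we can reach H, J. That is one component of size 2.
Starting from A we can reach A, B, C, D, E, F, G, I, K. That is one component of size 9.
The largest has 9 vertices.

9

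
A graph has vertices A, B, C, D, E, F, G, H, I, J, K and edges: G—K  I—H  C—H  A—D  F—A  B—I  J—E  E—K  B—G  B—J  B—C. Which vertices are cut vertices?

A, B

Removing A increases the component count from 2 to 3, so A is a cut vertex.
Removing B increases the component count from 2 to 3, so B is a cut vertex.
By contrast removing G leaves 2 components; it is not a cut vertex. No other vertex is a cut vertex either.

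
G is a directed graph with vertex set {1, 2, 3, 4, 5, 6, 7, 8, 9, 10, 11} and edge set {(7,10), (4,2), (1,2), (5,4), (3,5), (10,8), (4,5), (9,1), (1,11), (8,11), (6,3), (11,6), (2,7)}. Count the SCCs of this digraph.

{2, 3, 4, 5, 6, 7, 8, 10, 11} are all mutually reachable — one SCC of size 9.
{1} is an SCC by itself.
{9} is an SCC by itself.
That gives 3 strongly connected components.

3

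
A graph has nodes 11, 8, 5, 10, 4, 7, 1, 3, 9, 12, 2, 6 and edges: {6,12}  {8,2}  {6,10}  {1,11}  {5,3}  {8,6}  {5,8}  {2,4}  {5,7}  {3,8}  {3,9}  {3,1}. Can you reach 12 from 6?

Yes

From 6 we can reach 1, 2, 3, 4, 5, 6, 7, 8, 9, 10, 11, 12, which includes 12.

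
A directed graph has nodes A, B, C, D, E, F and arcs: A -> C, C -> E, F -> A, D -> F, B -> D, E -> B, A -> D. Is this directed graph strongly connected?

Yes

From C we can reach every vertex (A, B, C, D, E, F), and every vertex can reach C (A, B, C, D, E, F). So the whole graph is one strongly connected component.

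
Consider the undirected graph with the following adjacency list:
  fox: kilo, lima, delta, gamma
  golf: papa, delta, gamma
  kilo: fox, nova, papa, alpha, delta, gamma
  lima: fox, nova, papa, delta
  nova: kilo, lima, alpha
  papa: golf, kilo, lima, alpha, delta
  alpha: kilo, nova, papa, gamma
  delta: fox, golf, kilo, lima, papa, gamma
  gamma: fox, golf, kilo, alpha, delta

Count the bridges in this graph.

The edges on the cycle fox-kilo-nova-lima-fox are not bridges since each lies on that cycle.
Every edge lies on some cycle, so there are no bridges.

0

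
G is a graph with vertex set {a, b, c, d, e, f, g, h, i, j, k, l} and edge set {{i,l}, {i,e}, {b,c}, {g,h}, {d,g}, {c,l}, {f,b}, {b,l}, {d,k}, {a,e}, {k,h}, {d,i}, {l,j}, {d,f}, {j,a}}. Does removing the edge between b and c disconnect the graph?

No

After removing b–c, the path b-l-c still connects them, so the edge is not a bridge.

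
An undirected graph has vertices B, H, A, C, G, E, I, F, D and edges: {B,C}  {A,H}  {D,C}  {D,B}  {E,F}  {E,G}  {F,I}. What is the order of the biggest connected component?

4

Starting from A we can reach A, H. That is one component of size 2.
Starting from B we can reach B, C, D. That is one component of size 3.
Starting from E we can reach E, F, G, I. That is one component of size 4.
The largest has 4 vertices.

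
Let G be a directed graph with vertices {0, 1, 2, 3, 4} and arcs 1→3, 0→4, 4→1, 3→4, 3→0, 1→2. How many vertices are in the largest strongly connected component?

4

{0, 1, 3, 4} are all mutually reachable — one SCC of size 4.
{2} is an SCC by itself.
The largest has 4 vertices.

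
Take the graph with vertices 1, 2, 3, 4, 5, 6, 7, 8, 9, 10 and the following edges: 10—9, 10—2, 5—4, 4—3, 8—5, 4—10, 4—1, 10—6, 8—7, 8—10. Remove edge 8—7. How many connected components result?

Before removal there is 1 component.
8—7 is a bridge — removing it separates 8's side from 7's side.
After removal: 2 components.

2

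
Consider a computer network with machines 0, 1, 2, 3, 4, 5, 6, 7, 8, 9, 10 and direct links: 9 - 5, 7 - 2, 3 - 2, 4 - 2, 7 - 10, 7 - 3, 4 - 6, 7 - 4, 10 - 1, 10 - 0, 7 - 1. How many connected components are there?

3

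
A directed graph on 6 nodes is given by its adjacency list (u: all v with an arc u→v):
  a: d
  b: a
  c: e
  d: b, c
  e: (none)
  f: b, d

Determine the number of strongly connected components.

{a, b, d} are all mutually reachable — one SCC of size 3.
{e} is an SCC by itself.
{c} is an SCC by itself.
{f} is an SCC by itself.
That gives 4 strongly connected components.

4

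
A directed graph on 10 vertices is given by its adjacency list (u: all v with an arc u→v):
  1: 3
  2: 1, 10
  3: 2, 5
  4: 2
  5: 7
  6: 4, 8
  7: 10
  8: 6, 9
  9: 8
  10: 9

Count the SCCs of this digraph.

{1, 2, 3, 4, 5, 6, 7, 8, 9, 10} are all mutually reachable — one SCC of size 10.
That gives 1 strongly connected component.

1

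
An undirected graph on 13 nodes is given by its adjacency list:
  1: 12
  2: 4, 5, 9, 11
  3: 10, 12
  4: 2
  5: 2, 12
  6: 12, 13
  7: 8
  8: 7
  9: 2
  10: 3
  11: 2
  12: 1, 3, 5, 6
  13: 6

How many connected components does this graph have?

Starting from 7 we can reach 7, 8. That is one component of size 2.
Starting from 1 we can reach 1, 2, 3, 4, 5, 6, 9, 10, 11, 12, 13. That is one component of size 11.
Total: 2 components.

2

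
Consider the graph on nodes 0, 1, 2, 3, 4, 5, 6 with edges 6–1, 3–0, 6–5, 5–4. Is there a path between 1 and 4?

Yes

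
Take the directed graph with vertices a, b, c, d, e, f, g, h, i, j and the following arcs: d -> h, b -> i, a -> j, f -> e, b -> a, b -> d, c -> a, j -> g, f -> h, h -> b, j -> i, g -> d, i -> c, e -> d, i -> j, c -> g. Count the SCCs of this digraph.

3

{a, b, c, d, g, h, i, j} are all mutually reachable — one SCC of size 8.
{f} is an SCC by itself.
{e} is an SCC by itself.
That gives 3 strongly connected components.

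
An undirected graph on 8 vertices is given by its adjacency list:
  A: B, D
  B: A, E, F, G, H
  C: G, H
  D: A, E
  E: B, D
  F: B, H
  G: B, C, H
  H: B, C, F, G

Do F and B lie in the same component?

Yes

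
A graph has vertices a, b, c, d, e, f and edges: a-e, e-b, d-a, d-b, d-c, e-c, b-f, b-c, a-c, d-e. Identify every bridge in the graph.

The edges on the cycle d-a-e-c-b-d are not bridges since each lies on that cycle.
But removing f-b disconnects f from b — this is a bridge.

b-f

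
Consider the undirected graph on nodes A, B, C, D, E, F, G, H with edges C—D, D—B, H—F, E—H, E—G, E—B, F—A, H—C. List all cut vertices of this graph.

E, F, H

Removing E increases the component count from 1 to 2, so E is a cut vertex.
Removing F increases the component count from 1 to 2, so F is a cut vertex.
Removing H increases the component count from 1 to 2, so H is a cut vertex.
By contrast removing G leaves 1 component; it is not a cut vertex. No other vertex is a cut vertex either.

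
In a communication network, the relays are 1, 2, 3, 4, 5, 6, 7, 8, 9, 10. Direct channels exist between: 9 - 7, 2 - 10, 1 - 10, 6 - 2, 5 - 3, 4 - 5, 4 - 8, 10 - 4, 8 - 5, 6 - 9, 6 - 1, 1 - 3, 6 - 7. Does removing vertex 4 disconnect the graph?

No

Deleting 4 leaves 1 component (was 1) (its neighbors 5, 8, 10 remain connected to each other), so 4 is not a cut vertex.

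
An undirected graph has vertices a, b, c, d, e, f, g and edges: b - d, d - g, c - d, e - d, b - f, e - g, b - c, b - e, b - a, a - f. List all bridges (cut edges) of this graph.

none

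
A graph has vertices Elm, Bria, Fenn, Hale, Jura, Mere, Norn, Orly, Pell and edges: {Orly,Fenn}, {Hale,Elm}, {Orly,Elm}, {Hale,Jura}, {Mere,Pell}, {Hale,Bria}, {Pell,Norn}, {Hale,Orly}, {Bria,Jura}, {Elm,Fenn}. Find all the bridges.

Mere-Pell, Norn-Pell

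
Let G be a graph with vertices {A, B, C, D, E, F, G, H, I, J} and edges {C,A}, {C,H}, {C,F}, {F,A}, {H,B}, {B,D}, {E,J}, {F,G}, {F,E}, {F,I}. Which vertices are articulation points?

B, C, E, F, H

Removing B increases the component count from 1 to 2, so B is a cut vertex.
Removing C increases the component count from 1 to 2, so C is a cut vertex.
Removing E increases the component count from 1 to 2, so E is a cut vertex.
Likewise F, H are cut vertices.
By contrast removing I leaves 1 component; it is not a cut vertex. No other vertex is a cut vertex either.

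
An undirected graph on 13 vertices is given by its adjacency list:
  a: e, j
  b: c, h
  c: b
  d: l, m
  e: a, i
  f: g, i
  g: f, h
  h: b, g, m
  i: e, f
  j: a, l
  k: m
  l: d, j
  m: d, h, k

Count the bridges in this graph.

The edges on the cycle f-i-e-a-j-l-d-m-h-g-f are not bridges since each lies on that cycle.
But removing h-b disconnects h from b; removing k-m disconnects k from m; removing b-c disconnects b from c — these are bridges.
That makes 3 bridges.

3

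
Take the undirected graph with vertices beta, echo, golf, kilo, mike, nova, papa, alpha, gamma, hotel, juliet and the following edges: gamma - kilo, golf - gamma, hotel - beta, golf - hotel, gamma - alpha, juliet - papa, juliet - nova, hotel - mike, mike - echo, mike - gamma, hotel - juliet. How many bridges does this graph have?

The edges on the cycle golf-hotel-mike-gamma-golf are not bridges since each lies on that cycle.
But removing hotel - beta disconnects hotel from beta; removing gamma - alpha disconnects gamma from alpha; removing mike - echo disconnects mike from echo; removing kilo - gamma disconnects kilo from gamma — these are bridges.
In total 7 edges are bridges.

7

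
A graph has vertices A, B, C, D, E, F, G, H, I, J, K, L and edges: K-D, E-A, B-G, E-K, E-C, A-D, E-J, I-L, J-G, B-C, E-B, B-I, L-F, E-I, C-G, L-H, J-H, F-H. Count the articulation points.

1

Removing E increases the component count from 1 to 2, so E is a cut vertex.
By contrast removing F leaves 1 component; it is not a cut vertex. No other vertex is a cut vertex either.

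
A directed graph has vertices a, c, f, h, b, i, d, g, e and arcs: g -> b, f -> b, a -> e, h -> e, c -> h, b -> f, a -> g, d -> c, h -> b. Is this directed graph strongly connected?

There is no directed path from b to c, so the graph is not strongly connected.

No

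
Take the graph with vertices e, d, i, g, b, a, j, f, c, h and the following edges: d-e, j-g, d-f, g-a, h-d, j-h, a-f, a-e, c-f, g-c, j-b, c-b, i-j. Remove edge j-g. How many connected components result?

1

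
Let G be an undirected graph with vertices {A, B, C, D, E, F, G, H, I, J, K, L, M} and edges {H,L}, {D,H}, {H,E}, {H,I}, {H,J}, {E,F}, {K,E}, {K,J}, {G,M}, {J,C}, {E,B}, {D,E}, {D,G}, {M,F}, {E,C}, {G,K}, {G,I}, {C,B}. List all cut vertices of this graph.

Removing H increases the component count from 2 to 3, so H is a cut vertex.
By contrast removing E leaves 2 components; it is not a cut vertex. No other vertex is a cut vertex either.

H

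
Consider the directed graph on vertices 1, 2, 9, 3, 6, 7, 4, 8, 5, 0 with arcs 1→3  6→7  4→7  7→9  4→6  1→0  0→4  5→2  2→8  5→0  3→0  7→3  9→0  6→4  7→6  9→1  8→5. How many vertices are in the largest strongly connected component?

{0, 1, 3, 4, 6, 7, 9} are all mutually reachable — one SCC of size 7.
{2, 5, 8} are all mutually reachable — one SCC of size 3.
The largest has 7 vertices.

7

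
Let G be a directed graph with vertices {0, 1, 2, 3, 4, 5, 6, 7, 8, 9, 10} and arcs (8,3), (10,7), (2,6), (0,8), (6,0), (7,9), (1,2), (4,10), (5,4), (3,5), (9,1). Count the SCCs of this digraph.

{0, 1, 2, 3, 4, 5, 6, 7, 8, 9, 10} are all mutually reachable — one SCC of size 11.
That gives 1 strongly connected component.

1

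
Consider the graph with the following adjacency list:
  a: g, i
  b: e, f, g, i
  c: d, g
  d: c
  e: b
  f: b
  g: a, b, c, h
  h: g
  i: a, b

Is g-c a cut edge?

Yes

Removing g-c leaves no path between g and c: the component count goes from 1 to 2. So it is a bridge.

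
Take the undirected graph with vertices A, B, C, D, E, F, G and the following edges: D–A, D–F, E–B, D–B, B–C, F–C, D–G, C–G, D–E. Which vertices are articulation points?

D

Removing D increases the component count from 1 to 2, so D is a cut vertex.
By contrast removing E leaves 1 component; it is not a cut vertex. No other vertex is a cut vertex either.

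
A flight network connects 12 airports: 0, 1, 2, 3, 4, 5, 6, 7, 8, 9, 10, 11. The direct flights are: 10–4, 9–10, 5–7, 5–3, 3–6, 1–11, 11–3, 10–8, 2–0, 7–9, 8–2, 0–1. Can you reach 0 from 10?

Yes

From 10 we can reach 0, 1, 2, 3, 4, 5, 6, 7, 8, 9, 10, 11, which includes 0.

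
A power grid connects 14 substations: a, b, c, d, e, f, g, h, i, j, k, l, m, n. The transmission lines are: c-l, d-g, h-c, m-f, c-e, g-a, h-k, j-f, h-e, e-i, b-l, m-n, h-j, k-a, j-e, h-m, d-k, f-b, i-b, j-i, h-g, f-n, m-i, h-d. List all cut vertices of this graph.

Removing h increases the component count from 1 to 2, so h is a cut vertex.
By contrast removing i leaves 1 component; it is not a cut vertex. No other vertex is a cut vertex either.

h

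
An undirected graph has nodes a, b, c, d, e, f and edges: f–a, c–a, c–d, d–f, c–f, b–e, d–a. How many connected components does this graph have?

Starting from b we can reach b, e. That is one component of size 2.
Starting from a we can reach a, c, d, f. That is one component of size 4.
Total: 2 components.

2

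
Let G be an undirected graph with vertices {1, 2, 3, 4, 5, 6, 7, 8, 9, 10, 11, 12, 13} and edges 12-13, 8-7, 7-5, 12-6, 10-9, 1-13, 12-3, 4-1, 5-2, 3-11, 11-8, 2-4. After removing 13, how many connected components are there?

2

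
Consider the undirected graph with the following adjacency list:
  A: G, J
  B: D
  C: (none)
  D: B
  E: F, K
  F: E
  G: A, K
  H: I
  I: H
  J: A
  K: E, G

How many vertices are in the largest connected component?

6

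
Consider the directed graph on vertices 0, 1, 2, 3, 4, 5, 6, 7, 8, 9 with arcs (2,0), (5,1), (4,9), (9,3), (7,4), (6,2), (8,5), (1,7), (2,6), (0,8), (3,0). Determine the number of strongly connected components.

{0, 1, 3, 4, 5, 7, 8, 9} are all mutually reachable — one SCC of size 8.
{2, 6} are all mutually reachable — one SCC of size 2.
That gives 2 strongly connected components.

2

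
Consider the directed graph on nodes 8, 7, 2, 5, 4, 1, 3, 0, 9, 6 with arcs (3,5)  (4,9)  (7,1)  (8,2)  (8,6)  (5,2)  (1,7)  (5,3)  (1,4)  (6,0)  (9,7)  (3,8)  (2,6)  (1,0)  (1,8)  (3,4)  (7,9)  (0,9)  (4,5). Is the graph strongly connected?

Yes

From 4 we can reach every vertex (0, 1, 2, 3, 4, 5, 6, 7, 8, 9), and every vertex can reach 4 (0, 1, 2, 3, 4, 5, 6, 7, 8, 9). So the whole graph is one strongly connected component.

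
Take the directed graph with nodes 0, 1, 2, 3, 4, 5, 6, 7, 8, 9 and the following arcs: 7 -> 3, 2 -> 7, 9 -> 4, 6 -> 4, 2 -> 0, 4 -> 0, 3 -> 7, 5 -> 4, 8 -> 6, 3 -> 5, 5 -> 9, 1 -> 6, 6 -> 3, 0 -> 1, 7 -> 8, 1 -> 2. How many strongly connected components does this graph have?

1

{0, 1, 2, 3, 4, 5, 6, 7, 8, 9} are all mutually reachable — one SCC of size 10.
That gives 1 strongly connected component.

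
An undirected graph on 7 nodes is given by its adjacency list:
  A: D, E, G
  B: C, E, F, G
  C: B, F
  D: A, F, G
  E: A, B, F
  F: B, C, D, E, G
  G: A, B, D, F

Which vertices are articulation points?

none

Removing B, for instance, still leaves 1 component. No single vertex removal increases the component count — the graph has no articulation points.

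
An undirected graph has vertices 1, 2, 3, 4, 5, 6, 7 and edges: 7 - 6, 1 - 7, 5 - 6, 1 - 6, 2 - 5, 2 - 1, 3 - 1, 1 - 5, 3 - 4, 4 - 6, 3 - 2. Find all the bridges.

The edges on the cycle 3-4-6-7-1-3 are not bridges since each lies on that cycle.
Every edge lies on some cycle, so there are no bridges.

none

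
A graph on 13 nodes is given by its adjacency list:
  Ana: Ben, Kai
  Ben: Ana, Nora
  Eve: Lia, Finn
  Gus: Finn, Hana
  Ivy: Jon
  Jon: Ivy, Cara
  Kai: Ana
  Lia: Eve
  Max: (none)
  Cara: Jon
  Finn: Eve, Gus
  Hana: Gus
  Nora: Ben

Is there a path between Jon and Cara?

Yes

From Jon we can reach Ivy, Jon, Cara, which includes Cara.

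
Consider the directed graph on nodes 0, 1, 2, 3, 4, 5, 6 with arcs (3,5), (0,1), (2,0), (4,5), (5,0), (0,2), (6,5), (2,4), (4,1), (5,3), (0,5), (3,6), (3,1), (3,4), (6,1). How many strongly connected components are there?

2

{0, 2, 3, 4, 5, 6} are all mutually reachable — one SCC of size 6.
{1} is an SCC by itself.
That gives 2 strongly connected components.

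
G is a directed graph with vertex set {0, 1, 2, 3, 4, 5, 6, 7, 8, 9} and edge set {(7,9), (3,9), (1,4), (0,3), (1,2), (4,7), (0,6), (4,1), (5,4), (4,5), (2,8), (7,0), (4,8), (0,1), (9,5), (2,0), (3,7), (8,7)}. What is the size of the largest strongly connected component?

9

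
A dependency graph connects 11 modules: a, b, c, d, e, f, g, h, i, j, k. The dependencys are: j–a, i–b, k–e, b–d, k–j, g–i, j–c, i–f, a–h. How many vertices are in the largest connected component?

Starting from b we can reach b, d, f, g, i. That is one component of size 5.
Starting from a we can reach a, c, e, h, j, k. That is one component of size 6.
The largest has 6 vertices.

6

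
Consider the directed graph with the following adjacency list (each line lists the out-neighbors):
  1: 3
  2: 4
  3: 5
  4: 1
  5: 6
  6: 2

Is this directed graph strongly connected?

Yes

From 5 we can reach every vertex (1, 2, 3, 4, 5, 6), and every vertex can reach 5 (1, 2, 3, 4, 5, 6). So the whole graph is one strongly connected component.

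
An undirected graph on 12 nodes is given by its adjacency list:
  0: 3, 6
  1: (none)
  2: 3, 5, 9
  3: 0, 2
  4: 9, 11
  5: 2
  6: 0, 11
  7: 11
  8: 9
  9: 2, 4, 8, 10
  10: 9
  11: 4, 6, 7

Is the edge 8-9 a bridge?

Yes

Removing 8-9 leaves no path between 8 and 9: the component count goes from 2 to 3. So it is a bridge.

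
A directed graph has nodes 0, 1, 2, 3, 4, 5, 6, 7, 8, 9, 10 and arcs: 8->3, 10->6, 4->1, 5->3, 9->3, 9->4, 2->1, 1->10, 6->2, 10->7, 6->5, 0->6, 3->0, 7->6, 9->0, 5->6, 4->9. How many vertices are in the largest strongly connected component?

{0, 1, 2, 3, 5, 6, 7, 10} are all mutually reachable — one SCC of size 8.
{4, 9} are all mutually reachable — one SCC of size 2.
{8} is an SCC by itself.
The largest has 8 vertices.

8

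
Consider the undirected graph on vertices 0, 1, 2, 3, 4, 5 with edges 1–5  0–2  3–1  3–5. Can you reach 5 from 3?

Yes

From 3 we can reach 1, 3, 5, which includes 5.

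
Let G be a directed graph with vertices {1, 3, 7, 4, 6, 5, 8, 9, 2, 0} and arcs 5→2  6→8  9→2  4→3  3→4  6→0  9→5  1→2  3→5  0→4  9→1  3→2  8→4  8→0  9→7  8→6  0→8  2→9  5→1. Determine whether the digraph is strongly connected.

No

There is no directed path from 7 to 6, so the graph is not strongly connected.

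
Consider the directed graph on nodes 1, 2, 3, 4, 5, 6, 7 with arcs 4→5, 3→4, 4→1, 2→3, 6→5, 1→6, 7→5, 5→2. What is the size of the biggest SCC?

6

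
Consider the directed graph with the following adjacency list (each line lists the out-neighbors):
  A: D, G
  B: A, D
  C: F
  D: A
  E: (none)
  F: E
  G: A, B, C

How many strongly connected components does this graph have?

4

{A, B, D, G} are all mutually reachable — one SCC of size 4.
{C} is an SCC by itself.
{E} is an SCC by itself.
{F} is an SCC by itself.
That gives 4 strongly connected components.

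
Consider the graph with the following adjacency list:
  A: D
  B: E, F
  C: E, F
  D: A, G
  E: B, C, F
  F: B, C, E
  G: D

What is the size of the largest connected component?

4

Starting from A we can reach A, D, G. That is one component of size 3.
Starting from B we can reach B, C, E, F. That is one component of size 4.
The largest has 4 vertices.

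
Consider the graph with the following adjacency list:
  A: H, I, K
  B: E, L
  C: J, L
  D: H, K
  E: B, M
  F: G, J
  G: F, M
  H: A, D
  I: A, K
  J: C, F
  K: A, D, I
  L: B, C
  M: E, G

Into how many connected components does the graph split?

2

Starting from A we can reach A, D, H, I, K. That is one component of size 5.
Starting from B we can reach B, C, E, F, G, J, L, M. That is one component of size 8.
Total: 2 components.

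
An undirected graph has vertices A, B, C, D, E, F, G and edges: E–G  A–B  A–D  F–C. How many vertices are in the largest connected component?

Starting from C we can reach C, F. That is one component of size 2.
Starting from E we can reach E, G. That is one component of size 2.
Starting from A we can reach A, B, D. That is one component of size 3.
The largest has 3 vertices.

3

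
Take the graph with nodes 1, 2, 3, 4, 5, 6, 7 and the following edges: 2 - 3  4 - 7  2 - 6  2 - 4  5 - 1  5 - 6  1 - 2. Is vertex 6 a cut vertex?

Deleting 6 leaves 1 component (was 1) (its neighbors 2, 5 remain connected to each other), so 6 is not a cut vertex.

No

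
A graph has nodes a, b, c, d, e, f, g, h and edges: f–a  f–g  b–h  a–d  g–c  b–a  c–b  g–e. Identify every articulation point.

Removing a increases the component count from 1 to 2, so a is a cut vertex.
Removing b increases the component count from 1 to 2, so b is a cut vertex.
Removing g increases the component count from 1 to 2, so g is a cut vertex.
By contrast removing e leaves 1 component; it is not a cut vertex. No other vertex is a cut vertex either.

a, b, g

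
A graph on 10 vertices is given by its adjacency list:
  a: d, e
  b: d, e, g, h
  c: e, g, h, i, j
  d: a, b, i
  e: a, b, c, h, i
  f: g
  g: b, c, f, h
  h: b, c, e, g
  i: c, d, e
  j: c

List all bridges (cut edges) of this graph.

The edges on the cycle e-b-g-c-e are not bridges since each lies on that cycle.
But removing c-j disconnects c from j; removing f-g disconnects f from g — these are bridges.

c-j, f-g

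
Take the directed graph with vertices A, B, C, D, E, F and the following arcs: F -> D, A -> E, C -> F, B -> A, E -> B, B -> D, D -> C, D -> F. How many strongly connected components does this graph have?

2

{C, D, F} are all mutually reachable — one SCC of size 3.
{A, B, E} are all mutually reachable — one SCC of size 3.
That gives 2 strongly connected components.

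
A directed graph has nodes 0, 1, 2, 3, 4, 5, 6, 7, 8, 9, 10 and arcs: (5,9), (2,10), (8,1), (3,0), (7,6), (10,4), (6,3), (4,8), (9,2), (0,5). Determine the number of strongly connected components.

11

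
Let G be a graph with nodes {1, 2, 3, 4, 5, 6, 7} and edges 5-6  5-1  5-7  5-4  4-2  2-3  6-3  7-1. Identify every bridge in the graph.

none

The edges on the cycle 5-7-1-5 are not bridges since each lies on that cycle.
Every edge lies on some cycle, so there are no bridges.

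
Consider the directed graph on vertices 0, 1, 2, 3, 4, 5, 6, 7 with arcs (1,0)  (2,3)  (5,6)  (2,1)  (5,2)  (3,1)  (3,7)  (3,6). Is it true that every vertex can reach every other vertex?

No

There is no directed path from 3 to 4, so the graph is not strongly connected.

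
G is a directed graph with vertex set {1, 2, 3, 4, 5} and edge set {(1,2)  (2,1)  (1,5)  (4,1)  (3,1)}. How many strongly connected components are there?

4

{1, 2} are all mutually reachable — one SCC of size 2.
{4} is an SCC by itself.
{5} is an SCC by itself.
{3} is an SCC by itself.
That gives 4 strongly connected components.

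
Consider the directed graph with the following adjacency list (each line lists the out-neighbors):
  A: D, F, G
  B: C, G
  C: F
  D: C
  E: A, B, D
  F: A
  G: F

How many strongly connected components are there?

3

{A, C, D, F, G} are all mutually reachable — one SCC of size 5.
{E} is an SCC by itself.
{B} is an SCC by itself.
That gives 3 strongly connected components.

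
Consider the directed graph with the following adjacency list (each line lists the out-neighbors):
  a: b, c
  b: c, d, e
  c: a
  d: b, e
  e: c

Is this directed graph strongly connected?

From a we can reach every vertex (a, b, c, d, e), and every vertex can reach a (a, b, c, d, e). So the whole graph is one strongly connected component.

Yes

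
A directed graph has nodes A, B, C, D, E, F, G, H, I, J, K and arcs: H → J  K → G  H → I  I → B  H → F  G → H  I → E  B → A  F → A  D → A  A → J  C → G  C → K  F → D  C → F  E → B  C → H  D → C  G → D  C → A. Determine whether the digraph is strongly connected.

No

There is no directed path from J to F, so the graph is not strongly connected.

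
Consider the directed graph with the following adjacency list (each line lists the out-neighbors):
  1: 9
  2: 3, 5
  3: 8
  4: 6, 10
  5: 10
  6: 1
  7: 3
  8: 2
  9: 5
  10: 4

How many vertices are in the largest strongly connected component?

6

{1, 4, 5, 6, 9, 10} are all mutually reachable — one SCC of size 6.
{2, 3, 8} are all mutually reachable — one SCC of size 3.
{7} is an SCC by itself.
The largest has 6 vertices.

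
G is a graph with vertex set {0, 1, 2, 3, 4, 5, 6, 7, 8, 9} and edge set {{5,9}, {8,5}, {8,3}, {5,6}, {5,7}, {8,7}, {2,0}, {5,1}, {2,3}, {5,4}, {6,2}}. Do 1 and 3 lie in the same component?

From 1 we can reach 0, 1, 2, 3, 4, 5, 6, 7, 8, 9, which includes 3.

Yes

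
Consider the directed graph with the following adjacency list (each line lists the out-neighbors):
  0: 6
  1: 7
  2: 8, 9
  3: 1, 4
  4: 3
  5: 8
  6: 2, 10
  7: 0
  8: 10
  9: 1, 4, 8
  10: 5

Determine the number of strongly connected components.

2

{0, 1, 2, 3, 4, 6, 7, 9} are all mutually reachable — one SCC of size 8.
{5, 8, 10} are all mutually reachable — one SCC of size 3.
That gives 2 strongly connected components.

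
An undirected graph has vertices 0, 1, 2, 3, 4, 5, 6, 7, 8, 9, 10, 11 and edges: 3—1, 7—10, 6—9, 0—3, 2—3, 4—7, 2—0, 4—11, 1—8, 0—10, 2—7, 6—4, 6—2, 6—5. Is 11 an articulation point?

Deleting 11 leaves 1 component (was 1), so 11 is not a cut vertex.

No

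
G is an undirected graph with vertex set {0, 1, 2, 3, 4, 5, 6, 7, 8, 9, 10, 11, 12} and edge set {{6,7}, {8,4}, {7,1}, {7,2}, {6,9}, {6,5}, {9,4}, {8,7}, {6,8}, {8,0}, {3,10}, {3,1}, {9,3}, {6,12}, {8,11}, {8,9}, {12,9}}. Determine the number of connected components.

Starting from 0 we can reach 0, 1, 2, 3, 4, 5, 6, 7, 8, 9, 10, 11, 12. That is one component of size 13.
Total: 1 component.

1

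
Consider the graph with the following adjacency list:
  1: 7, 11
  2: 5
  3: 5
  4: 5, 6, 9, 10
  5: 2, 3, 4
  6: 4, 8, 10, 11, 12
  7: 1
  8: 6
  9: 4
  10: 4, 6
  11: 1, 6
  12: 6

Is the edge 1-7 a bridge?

Removing 1-7 leaves no path between 1 and 7: the component count goes from 1 to 2. So it is a bridge.

Yes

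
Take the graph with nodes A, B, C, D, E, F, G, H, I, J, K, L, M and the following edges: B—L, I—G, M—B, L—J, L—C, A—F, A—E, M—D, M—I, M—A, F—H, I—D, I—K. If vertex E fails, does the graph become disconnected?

No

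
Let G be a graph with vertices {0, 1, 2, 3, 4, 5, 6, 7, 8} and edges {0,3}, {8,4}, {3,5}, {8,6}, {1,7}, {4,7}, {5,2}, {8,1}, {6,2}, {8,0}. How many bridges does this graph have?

0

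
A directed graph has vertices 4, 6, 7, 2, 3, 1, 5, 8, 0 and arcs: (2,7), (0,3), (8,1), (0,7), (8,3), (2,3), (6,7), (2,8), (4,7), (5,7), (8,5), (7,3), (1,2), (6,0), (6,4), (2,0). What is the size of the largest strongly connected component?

3

{1, 2, 8} are all mutually reachable — one SCC of size 3.
{7} is an SCC by itself.
{3} is an SCC by itself.
{4} is an SCC by itself.
{6} is an SCC by itself.
(and 2 more singleton SCCs)
The largest has 3 vertices.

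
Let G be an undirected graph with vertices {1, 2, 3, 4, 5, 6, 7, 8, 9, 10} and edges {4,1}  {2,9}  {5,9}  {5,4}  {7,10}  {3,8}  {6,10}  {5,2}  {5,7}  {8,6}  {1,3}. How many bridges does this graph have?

0

The edges on the cycle 5-2-9-5 are not bridges since each lies on that cycle.
Every edge lies on some cycle, so there are no bridges.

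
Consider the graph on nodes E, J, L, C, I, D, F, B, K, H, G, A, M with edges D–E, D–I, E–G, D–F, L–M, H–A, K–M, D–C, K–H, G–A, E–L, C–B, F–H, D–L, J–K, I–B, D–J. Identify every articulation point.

D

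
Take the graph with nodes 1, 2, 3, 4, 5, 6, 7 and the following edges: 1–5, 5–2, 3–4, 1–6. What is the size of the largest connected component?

4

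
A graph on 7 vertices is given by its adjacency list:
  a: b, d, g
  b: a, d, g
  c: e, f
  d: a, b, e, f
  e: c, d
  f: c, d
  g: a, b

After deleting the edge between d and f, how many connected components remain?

d and f are still connected via d-e-c-f, so the component count stays at 1.

1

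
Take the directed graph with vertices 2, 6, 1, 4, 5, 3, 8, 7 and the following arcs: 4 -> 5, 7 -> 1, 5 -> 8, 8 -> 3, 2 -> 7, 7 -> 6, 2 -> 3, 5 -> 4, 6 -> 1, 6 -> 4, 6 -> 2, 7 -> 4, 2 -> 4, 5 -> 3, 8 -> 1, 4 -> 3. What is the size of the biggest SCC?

{2, 6, 7} are all mutually reachable — one SCC of size 3.
{4, 5} are all mutually reachable — one SCC of size 2.
{3} is an SCC by itself.
{8} is an SCC by itself.
{1} is an SCC by itself.
The largest has 3 vertices.

3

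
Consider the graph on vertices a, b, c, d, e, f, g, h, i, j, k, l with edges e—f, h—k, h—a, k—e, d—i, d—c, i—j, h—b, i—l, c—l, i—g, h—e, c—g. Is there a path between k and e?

Yes

From k we can reach a, b, e, f, h, k, which includes e.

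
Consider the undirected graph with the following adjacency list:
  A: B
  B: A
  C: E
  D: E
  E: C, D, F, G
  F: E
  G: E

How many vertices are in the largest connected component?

5

Starting from A we can reach A, B. That is one component of size 2.
Starting from C we can reach C, D, E, F, G. That is one component of size 5.
The largest has 5 vertices.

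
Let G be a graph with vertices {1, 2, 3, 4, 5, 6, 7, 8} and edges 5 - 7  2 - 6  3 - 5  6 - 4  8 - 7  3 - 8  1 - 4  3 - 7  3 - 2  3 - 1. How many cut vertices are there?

1

Removing 3 increases the component count from 1 to 2, so 3 is a cut vertex.
By contrast removing 5 leaves 1 component; it is not a cut vertex. No other vertex is a cut vertex either.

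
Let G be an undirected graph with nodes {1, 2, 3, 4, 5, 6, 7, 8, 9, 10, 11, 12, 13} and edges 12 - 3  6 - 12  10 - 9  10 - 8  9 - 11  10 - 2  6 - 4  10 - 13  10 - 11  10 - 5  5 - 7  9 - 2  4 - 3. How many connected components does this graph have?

3

1 is isolated — a component by itself.
Starting from 3 we can reach 3, 4, 6, 12. That is one component of size 4.
Starting from 2 we can reach 2, 5, 7, 8, 9, 10, 11, 13. That is one component of size 8.
Total: 3 components.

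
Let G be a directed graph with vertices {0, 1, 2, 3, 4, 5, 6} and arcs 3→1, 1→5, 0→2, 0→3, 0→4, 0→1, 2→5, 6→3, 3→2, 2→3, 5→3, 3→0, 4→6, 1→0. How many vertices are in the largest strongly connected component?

7

{0, 1, 2, 3, 4, 5, 6} are all mutually reachable — one SCC of size 7.
The largest has 7 vertices.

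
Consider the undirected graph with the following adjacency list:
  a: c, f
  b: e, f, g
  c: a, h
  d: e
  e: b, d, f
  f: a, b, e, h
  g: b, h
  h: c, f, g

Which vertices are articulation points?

Removing e increases the component count from 1 to 2, so e is a cut vertex.
By contrast removing b leaves 1 component; it is not a cut vertex. No other vertex is a cut vertex either.

e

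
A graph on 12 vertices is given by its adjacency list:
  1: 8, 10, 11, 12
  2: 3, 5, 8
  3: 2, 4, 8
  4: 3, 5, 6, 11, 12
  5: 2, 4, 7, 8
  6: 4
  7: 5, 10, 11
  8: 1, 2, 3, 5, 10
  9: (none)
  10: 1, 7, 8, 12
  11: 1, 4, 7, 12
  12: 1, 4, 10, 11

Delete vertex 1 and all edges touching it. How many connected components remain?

With 1 gone, the remaining components are: {9}; {2, 3, 4, 5, 6, 7, 8, 10, 11, 12}.
That is 2 components.

2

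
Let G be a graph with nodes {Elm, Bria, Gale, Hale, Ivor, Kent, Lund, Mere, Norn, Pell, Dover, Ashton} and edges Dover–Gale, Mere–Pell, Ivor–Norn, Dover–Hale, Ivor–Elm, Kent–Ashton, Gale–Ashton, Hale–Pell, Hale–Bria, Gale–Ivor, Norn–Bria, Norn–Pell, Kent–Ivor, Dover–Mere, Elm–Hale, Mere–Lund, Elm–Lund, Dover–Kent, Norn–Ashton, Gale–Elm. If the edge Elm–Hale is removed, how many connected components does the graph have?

Elm and Hale are still connected via Elm-Gale-Dover-Hale, so the component count stays at 1.

1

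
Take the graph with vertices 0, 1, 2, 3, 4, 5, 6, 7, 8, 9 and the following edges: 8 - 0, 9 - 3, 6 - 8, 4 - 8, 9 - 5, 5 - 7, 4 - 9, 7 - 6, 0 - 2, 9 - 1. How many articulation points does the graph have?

Removing 0 increases the component count from 1 to 2, so 0 is a cut vertex.
Removing 8 increases the component count from 1 to 2, so 8 is a cut vertex.
Removing 9 increases the component count from 1 to 3, so 9 is a cut vertex.
By contrast removing 2 leaves 1 component; it is not a cut vertex. No other vertex is a cut vertex either.

3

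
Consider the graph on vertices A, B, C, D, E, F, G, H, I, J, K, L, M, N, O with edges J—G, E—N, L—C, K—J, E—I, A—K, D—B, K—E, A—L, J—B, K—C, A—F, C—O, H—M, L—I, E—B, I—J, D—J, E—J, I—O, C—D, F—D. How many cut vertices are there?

Removing E increases the component count from 2 to 3, so E is a cut vertex.
Removing J increases the component count from 2 to 3, so J is a cut vertex.
By contrast removing L leaves 2 components; it is not a cut vertex. No other vertex is a cut vertex either.

2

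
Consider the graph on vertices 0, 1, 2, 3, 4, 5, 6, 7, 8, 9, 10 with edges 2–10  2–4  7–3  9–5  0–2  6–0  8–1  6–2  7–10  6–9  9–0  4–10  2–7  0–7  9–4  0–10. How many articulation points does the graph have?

Removing 7 increases the component count from 2 to 3, so 7 is a cut vertex.
Removing 9 increases the component count from 2 to 3, so 9 is a cut vertex.
By contrast removing 3 leaves 2 components; it is not a cut vertex. No other vertex is a cut vertex either.

2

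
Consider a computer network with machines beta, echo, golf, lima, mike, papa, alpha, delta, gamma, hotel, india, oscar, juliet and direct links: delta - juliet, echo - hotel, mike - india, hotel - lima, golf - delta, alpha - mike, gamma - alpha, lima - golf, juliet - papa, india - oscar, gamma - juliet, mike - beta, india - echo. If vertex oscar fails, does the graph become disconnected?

Deleting oscar leaves 1 component (was 1), so oscar is not a cut vertex.

No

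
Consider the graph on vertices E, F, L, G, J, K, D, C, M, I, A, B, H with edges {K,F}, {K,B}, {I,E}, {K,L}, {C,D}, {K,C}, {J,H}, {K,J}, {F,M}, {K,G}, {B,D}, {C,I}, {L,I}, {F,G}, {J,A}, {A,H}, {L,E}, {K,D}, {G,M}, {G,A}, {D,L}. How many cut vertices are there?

1

Removing K increases the component count from 1 to 2, so K is a cut vertex.
By contrast removing D leaves 1 component; it is not a cut vertex. No other vertex is a cut vertex either.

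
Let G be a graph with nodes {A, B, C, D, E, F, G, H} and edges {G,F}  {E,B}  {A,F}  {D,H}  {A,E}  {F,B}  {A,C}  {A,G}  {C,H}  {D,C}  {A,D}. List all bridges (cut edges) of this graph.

The edges on the cycle A-D-H-C-A are not bridges since each lies on that cycle.
Every edge lies on some cycle, so there are no bridges.

none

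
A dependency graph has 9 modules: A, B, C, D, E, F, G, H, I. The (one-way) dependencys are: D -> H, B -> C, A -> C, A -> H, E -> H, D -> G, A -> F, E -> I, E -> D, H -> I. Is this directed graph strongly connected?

There is no directed path from A to B, so the graph is not strongly connected.

No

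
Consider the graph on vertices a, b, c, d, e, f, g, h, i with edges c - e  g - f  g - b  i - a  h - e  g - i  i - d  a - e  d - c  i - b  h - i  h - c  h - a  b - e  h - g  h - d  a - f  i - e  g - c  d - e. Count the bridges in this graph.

0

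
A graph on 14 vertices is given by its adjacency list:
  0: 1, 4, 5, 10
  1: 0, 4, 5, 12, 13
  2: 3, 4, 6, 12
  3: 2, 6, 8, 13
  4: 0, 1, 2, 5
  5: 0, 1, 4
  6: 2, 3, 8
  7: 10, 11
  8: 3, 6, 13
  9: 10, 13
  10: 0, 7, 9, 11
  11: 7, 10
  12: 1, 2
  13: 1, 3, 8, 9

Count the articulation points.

Removing 10 increases the component count from 1 to 2, so 10 is a cut vertex.
By contrast removing 8 leaves 1 component; it is not a cut vertex. No other vertex is a cut vertex either.

1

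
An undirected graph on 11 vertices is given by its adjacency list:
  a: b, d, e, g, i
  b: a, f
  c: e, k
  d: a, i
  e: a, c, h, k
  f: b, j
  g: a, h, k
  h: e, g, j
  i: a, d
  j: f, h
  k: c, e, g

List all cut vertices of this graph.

a

Removing a increases the component count from 1 to 2, so a is a cut vertex.
By contrast removing i leaves 1 component; it is not a cut vertex. No other vertex is a cut vertex either.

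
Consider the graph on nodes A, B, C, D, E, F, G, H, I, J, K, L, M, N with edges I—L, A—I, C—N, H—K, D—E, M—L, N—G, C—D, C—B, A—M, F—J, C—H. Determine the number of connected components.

3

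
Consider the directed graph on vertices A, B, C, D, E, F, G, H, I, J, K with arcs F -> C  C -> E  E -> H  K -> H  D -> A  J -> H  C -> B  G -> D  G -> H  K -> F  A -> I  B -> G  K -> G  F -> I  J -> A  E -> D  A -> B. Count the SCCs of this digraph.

{A, B, D, G} are all mutually reachable — one SCC of size 4.
{E} is an SCC by itself.
{F} is an SCC by itself.
{J} is an SCC by itself.
{K} is an SCC by itself.
(and 3 more singleton SCCs)
That gives 8 strongly connected components.

8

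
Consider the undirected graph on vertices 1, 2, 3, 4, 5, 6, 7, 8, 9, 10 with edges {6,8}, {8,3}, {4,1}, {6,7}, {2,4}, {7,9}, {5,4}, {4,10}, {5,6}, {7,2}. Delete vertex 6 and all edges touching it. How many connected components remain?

With 6 gone, the remaining components are: {3, 8}; {1, 2, 4, 5, 7, 9, 10}.
That is 2 components.

2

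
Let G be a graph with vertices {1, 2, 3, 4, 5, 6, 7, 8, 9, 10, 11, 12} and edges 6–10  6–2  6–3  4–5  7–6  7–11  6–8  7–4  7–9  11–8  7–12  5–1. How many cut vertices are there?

4

Removing 4 increases the component count from 1 to 2, so 4 is a cut vertex.
Removing 5 increases the component count from 1 to 2, so 5 is a cut vertex.
Removing 6 increases the component count from 1 to 4, so 6 is a cut vertex.
Likewise 7 is a cut vertex.
By contrast removing 11 leaves 1 component; it is not a cut vertex. No other vertex is a cut vertex either.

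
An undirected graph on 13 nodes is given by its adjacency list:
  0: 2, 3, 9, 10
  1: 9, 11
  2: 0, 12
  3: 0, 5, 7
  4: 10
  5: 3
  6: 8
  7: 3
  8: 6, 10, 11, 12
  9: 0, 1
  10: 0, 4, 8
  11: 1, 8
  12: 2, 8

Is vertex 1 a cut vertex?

Deleting 1 leaves 1 component (was 1) (its neighbors 9, 11 remain connected to each other), so 1 is not a cut vertex.

No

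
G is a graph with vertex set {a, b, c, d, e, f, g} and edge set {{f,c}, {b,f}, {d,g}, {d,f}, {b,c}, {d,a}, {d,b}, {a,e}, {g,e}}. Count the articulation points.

1

Removing d increases the component count from 1 to 2, so d is a cut vertex.
By contrast removing c leaves 1 component; it is not a cut vertex. No other vertex is a cut vertex either.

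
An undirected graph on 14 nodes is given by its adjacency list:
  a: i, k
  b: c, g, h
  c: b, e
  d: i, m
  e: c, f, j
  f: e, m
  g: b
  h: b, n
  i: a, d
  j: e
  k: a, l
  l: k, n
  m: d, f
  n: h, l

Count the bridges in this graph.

The edges on the cycle k-a-i-d-m-f-e-c-b-h-n-l-k are not bridges since each lies on that cycle.
But removing j-e disconnects j from e; removing b-g disconnects b from g — these are bridges.
That makes 2 bridges.

2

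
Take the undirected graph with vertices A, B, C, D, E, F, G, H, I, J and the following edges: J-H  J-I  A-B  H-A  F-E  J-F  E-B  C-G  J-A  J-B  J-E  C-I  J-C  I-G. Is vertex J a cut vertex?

Yes

Deleting J raises the number of components from 2 to 3, so J is a cut vertex.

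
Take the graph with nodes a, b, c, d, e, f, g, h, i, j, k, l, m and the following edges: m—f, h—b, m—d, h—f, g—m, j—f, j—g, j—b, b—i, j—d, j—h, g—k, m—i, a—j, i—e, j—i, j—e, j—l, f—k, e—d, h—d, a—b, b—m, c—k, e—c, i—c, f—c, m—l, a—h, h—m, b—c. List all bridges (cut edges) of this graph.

none

The edges on the cycle a-j-g-m-b-a are not bridges since each lies on that cycle.
Every edge lies on some cycle, so there are no bridges.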